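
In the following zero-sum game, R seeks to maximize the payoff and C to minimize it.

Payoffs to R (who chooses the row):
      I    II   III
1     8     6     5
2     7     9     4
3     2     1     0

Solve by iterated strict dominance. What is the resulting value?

5

Column I is strictly dominated by III for C (5<8, 4<7, 0<2); eliminate I.
Row 3 is strictly dominated by row 1 (6>1, 5>0); eliminate 3.
Column II is strictly dominated by III for C (5<6, 4<9); eliminate II.
Row 2 is strictly dominated by row 1 (5>4); eliminate 2.
Only (1, III) remains, with payoff 5.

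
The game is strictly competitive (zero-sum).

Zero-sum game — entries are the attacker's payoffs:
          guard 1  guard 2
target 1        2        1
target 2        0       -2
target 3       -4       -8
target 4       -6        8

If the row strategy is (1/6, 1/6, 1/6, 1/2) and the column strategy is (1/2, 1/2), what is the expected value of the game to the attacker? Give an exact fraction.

-5/12

Against (1/2, 1/2), each row's expected payoff is target 1: 3/2; target 2: -1; target 3: -6; target 4: 1.
Taking the (1/6, 1/6, 1/6, 1/2)-weighted average: (1/6)·(3/2) + (1/6)·(-1) + (1/6)·(-6) + (1/2)·(1) = -5/12.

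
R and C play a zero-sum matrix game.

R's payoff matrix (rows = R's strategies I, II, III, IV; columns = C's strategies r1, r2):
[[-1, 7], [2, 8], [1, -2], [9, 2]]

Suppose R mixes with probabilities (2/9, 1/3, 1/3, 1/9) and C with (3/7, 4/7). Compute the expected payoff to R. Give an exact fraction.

Against (3/7, 4/7), each row's expected payoff is I: 25/7; II: 38/7; III: -5/7; IV: 5.
Taking the (2/9, 1/3, 1/3, 1/9)-weighted average: (2/9)·(25/7) + (1/3)·(38/7) + (1/3)·(-5/7) + (1/9)·(5) = 184/63.

184/63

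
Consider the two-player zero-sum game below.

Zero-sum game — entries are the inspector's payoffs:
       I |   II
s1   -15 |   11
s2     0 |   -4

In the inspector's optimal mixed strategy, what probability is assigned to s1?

Row minima are -15 and -4, so the inspector's maximin is -4; column maxima are 0 and 11, so the inspectee's minimax is 0. These differ, so the equilibrium is in mixed strategies.
Let the inspector play s1 with probability p. The inspectee is indifferent when −15p = 11p − 4(1−p), giving p = 2/15.

2/15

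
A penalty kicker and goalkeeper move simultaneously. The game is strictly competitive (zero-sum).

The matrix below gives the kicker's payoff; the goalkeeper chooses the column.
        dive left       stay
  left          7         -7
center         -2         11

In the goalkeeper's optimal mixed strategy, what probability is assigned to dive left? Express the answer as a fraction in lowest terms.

Row minima are -7 and -2, so the kicker's maximin is -2; column maxima are 7 and 11, so the goalkeeper's minimax is 7. These differ, so the equilibrium is in mixed strategies.
Let the goalkeeper play dive left with probability q. The kicker is indifferent when 7q − 7(1−q) = −2q + 11(1−q), giving q = 2/3.

2/3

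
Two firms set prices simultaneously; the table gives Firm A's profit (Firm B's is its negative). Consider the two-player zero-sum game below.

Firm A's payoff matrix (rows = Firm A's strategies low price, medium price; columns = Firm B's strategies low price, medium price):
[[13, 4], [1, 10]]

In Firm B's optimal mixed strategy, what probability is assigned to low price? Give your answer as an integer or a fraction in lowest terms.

1/3

Row minima are 4 and 1, so Firm A's maximin is 4; column maxima are 13 and 10, so Firm B's minimax is 10. These differ, so the equilibrium is in mixed strategies.
Let Firm B play low price with probability q. Firm A is indifferent when 13q + 4(1−q) = q + 10(1−q), giving q = 1/3.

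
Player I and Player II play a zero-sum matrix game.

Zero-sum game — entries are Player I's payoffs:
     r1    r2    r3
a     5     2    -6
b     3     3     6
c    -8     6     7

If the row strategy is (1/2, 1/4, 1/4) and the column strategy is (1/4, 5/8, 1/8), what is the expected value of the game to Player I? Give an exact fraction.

Against (1/4, 5/8, 1/8), each row's expected payoff is a: 7/4; b: 27/8; c: 21/8.
Taking the (1/2, 1/4, 1/4)-weighted average: (1/2)·(7/4) + (1/4)·(27/8) + (1/4)·(21/8) = 19/8.

19/8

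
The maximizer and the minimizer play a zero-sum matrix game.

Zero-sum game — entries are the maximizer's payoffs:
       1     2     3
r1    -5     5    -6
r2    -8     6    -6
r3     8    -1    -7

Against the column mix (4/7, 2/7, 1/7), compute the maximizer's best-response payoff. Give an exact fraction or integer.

r1: (-5)·(4/7) + (5)·(2/7) + (-6)·(1/7) = -16/7.
r2: (-8)·(4/7) + (6)·(2/7) + (-6)·(1/7) = -26/7.
r3: (8)·(4/7) + (-1)·(2/7) + (-7)·(1/7) = 23/7.
The best pure response is r3 with expected payoff 23/7.

23/7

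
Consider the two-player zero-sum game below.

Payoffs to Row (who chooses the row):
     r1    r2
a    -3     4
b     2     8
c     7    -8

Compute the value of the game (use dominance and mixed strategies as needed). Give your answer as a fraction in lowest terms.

24/7

Row a is strictly dominated by row b, so Row never plays it.
The remaining 2×2 game on (b, c) × (r1, r2) has no saddle point. Let Row play b with probability p; indifference gives 2p + 7(1−p) = 8p − 8(1−p), so p = 5/7.
Similarly Column's optimal q on r1 is 16/21, and the value is 2·(16/21) + (8)·(5/21) = 24/7.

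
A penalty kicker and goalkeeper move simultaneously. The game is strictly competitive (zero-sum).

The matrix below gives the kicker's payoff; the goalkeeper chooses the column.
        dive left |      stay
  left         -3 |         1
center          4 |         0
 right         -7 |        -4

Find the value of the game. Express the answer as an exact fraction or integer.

Row right is strictly dominated by row left, so the kicker never plays it.
The remaining 2×2 game on (left, center) × (dive left, stay) has no saddle point. Let the kicker play left with probability p; indifference gives −3p + 4(1−p) = p, so p = 1/2.
Similarly the goalkeeper's optimal q on dive left is 1/8, and the value is -3·(1/8) + (1)·(7/8) = 1/2.

1/2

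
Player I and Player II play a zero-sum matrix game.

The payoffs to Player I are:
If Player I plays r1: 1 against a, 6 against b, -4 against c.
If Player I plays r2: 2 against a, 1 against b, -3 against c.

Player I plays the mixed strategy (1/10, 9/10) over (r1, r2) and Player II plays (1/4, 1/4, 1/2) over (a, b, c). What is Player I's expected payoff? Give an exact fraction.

Against (1/4, 1/4, 1/2), each row's expected payoff is r1: -1/4; r2: -3/4.
Taking the (1/10, 9/10)-weighted average: (1/10)·(-1/4) + (9/10)·(-3/4) = -7/10.

-7/10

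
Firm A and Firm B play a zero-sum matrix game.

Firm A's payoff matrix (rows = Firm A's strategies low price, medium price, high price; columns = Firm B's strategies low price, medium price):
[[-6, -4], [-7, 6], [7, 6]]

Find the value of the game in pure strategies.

Row minima: -6, -7, 6 → Firm A's maximin is 6.
Column maxima: 7, 6 → Firm B's minimax is 6.
They coincide at (high price, medium price), so the value is 6.

6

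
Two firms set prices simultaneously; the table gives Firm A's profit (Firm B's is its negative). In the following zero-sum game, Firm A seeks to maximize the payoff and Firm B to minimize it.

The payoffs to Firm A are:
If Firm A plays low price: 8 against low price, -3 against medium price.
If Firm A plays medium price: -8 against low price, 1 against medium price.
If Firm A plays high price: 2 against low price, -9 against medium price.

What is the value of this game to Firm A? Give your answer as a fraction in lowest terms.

Row high price is strictly dominated by row low price, so Firm A never plays it.
The remaining 2×2 game on (low price, medium price) × (low price, medium price) has no saddle point. Let Firm A play low price with probability p; indifference gives 8p − 8(1−p) = −3p + (1−p), so p = 9/20.
Similarly Firm B's optimal q on low price is 1/5, and the value is 8·(1/5) + (-3)·(4/5) = -4/5.

-4/5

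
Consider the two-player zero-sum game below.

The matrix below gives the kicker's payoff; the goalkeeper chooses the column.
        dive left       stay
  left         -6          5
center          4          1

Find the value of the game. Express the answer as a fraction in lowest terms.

Row minima are -6 and 1, so the kicker's maximin is 1; column maxima are 4 and 5, so the goalkeeper's minimax is 4. These differ, so the equilibrium is in mixed strategies.
Let the kicker play left with probability p. The goalkeeper is indifferent when −6p + 4(1−p) = 5p + (1−p), giving p = 3/14.
Let the goalkeeper play dive left with probability q. The kicker is indifferent when −6q + 5(1−q) = 4q + (1−q), giving q = 2/7.
The value is -6·(2/7) + (5)·(5/7) = 13/7.

13/7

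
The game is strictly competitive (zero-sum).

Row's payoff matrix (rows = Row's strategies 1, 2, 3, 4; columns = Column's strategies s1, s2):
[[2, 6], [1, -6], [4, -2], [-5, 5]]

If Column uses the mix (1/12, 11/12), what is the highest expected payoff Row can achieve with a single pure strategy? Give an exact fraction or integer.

1: (2)·(1/12) + (6)·(11/12) = 17/3.
2: (1)·(1/12) + (-6)·(11/12) = -65/12.
3: (4)·(1/12) + (-2)·(11/12) = -3/2.
4: (-5)·(1/12) + (5)·(11/12) = 25/6.
The best pure response is 1 with expected payoff 17/3.

17/3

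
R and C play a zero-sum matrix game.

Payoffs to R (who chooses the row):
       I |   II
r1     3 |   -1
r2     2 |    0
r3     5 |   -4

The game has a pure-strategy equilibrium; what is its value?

Row minima: -1, 0, -4 → R's maximin is 0.
Column maxima: 5, 0 → C's minimax is 0.
They coincide at (r2, II), so the value is 0.

0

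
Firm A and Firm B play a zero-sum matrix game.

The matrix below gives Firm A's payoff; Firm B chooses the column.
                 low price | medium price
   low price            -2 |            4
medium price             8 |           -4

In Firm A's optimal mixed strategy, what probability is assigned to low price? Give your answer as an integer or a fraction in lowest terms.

Row minima are -2 and -4, so Firm A's maximin is -2; column maxima are 8 and 4, so Firm B's minimax is 4. These differ, so the equilibrium is in mixed strategies.
Let Firm A play low price with probability p. Firm B is indifferent when −2p + 8(1−p) = 4p − 4(1−p), giving p = 2/3.

2/3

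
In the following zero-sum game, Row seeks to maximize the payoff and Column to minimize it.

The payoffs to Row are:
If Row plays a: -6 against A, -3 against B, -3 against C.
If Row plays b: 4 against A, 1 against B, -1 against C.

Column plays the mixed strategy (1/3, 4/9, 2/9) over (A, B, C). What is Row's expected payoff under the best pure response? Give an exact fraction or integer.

14/9

a: (-6)·(1/3) + (-3)·(4/9) + (-3)·(2/9) = -4.
b: (4)·(1/3) + (1)·(4/9) + (-1)·(2/9) = 14/9.
The best pure response is b with expected payoff 14/9.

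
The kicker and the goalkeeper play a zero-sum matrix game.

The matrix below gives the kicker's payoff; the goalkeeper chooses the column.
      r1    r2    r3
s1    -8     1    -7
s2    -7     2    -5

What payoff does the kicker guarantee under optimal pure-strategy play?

Row minima: -8, -7 → the kicker's maximin is -7.
Column maxima: -7, 2, -5 → the goalkeeper's minimax is -7.
They coincide at (s2, r1), so the value is -7.

-7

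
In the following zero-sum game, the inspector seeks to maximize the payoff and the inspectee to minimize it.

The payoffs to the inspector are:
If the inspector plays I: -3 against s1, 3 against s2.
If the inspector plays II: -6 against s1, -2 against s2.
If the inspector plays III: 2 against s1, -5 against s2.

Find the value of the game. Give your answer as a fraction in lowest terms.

-9/13

Row II is strictly dominated by row I, so the inspector never plays it.
The remaining 2×2 game on (I, III) × (s1, s2) has no saddle point. Let the inspector play I with probability p; indifference gives −3p + 2(1−p) = 3p − 5(1−p), so p = 7/13.
Similarly the inspectee's optimal q on s1 is 8/13, and the value is -3·(8/13) + (3)·(5/13) = -9/13.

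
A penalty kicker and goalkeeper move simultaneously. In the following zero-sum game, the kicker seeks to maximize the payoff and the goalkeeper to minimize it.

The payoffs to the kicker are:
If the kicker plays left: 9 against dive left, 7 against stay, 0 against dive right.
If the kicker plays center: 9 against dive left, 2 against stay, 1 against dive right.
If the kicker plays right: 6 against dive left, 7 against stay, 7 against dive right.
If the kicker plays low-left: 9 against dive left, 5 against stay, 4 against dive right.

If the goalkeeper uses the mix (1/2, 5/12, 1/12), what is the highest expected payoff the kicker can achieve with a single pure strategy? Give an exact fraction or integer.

left: (9)·(1/2) + (7)·(5/12) + (0)·(1/12) = 89/12.
center: (9)·(1/2) + (2)·(5/12) + (1)·(1/12) = 65/12.
right: (6)·(1/2) + (7)·(5/12) + (7)·(1/12) = 13/2.
low-left: (9)·(1/2) + (5)·(5/12) + (4)·(1/12) = 83/12.
The best pure response is left with expected payoff 89/12.

89/12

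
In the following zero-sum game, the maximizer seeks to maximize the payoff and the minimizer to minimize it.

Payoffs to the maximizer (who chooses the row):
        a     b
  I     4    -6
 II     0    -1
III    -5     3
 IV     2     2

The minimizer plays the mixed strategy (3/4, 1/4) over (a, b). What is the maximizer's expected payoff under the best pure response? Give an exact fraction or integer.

I: (4)·(3/4) + (-6)·(1/4) = 3/2.
II: (0)·(3/4) + (-1)·(1/4) = -1/4.
III: (-5)·(3/4) + (3)·(1/4) = -3.
IV: (2)·(3/4) + (2)·(1/4) = 2.
The best pure response is IV with expected payoff 2.

2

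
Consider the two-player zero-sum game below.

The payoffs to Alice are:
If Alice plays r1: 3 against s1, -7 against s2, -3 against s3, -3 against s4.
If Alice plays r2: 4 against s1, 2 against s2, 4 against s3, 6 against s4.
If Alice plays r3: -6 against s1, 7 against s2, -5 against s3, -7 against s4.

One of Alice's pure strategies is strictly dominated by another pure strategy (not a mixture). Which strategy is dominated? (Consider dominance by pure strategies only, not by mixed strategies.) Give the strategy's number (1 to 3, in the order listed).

1

Compare r1 with r2: 4 > 3, 2 > -7, 4 > -3, 6 > -3.
So r2 strictly dominates r1 for Alice; r1 is strictly dominated.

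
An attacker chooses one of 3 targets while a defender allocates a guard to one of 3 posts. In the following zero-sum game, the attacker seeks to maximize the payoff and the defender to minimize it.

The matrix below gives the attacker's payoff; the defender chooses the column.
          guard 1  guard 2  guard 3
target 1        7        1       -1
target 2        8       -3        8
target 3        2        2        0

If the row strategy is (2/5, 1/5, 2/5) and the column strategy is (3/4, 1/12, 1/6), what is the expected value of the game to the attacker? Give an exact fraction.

83/20

Against (3/4, 1/12, 1/6), each row's expected payoff is target 1: 31/6; target 2: 85/12; target 3: 5/3.
Taking the (2/5, 1/5, 2/5)-weighted average: (2/5)·(31/6) + (1/5)·(85/12) + (2/5)·(5/3) = 83/20.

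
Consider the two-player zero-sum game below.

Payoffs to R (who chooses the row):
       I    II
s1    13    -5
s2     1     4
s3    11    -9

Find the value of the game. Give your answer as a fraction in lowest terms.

Row s3 is strictly dominated by row s1, so R never plays it.
The remaining 2×2 game on (s1, s2) × (I, II) has no saddle point. Let R play s1 with probability p; indifference gives 13p + (1−p) = −5p + 4(1−p), so p = 1/7.
Similarly C's optimal q on I is 3/7, and the value is 13·(3/7) + (-5)·(4/7) = 19/7.

19/7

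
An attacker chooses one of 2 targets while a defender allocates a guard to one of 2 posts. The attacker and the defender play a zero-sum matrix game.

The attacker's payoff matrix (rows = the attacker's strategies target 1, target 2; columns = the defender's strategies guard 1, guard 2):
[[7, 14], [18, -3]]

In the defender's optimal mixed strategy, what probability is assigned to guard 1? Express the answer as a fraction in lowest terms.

17/28

Row minima are 7 and -3, so the attacker's maximin is 7; column maxima are 18 and 14, so the defender's minimax is 14. These differ, so the equilibrium is in mixed strategies.
Let the defender play guard 1 with probability q. The attacker is indifferent when 7q + 14(1−q) = 18q − 3(1−q), giving q = 17/28.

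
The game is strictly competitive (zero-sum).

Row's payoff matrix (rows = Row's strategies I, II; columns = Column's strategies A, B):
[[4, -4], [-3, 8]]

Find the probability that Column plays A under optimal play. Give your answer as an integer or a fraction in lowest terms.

Row minima are -4 and -3, so Row's maximin is -3; column maxima are 4 and 8, so Column's minimax is 4. These differ, so the equilibrium is in mixed strategies.
Let Column play A with probability q. Row is indifferent when 4q − 4(1−q) = −3q + 8(1−q), giving q = 12/19.

12/19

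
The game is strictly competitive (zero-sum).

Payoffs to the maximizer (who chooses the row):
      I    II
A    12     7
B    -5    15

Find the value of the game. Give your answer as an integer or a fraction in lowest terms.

Row minima are 7 and -5, so the maximizer's maximin is 7; column maxima are 12 and 15, so the minimizer's minimax is 12. These differ, so the equilibrium is in mixed strategies.
Let the maximizer play A with probability p. The minimizer is indifferent when 12p − 5(1−p) = 7p + 15(1−p), giving p = 4/5.
Let the minimizer play I with probability q. The maximizer is indifferent when 12q + 7(1−q) = −5q + 15(1−q), giving q = 8/25.
The value is 12·(8/25) + (7)·(17/25) = 43/5.

43/5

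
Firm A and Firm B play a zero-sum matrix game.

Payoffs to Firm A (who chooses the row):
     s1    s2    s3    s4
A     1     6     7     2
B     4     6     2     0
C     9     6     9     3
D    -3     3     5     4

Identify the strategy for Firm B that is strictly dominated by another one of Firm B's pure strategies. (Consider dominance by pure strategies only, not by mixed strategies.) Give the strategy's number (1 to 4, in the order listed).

3

Firm B prefers columns that give Firm A less. Compare s3 with s4: 2 < 7, 0 < 2, 3 < 9, 4 < 5.
So s4 strictly dominates s3 for Firm B; s3 is strictly dominated.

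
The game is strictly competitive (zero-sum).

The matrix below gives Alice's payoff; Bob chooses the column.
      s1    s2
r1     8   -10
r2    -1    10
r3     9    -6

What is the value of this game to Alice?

42/13

Row r1 is strictly dominated by row r3, so Alice never plays it.
The remaining 2×2 game on (r2, r3) × (s1, s2) has no saddle point. Let Alice play r2 with probability p; indifference gives −p + 9(1−p) = 10p − 6(1−p), so p = 15/26.
Similarly Bob's optimal q on s1 is 8/13, and the value is -1·(8/13) + (10)·(5/13) = 42/13.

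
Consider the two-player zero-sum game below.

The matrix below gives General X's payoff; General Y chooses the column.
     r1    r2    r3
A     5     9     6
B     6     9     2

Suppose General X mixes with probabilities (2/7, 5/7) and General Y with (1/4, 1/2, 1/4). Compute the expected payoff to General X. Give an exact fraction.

Against (1/4, 1/2, 1/4), each row's expected payoff is A: 29/4; B: 13/2.
Taking the (2/7, 5/7)-weighted average: (2/7)·(29/4) + (5/7)·(13/2) = 47/7.

47/7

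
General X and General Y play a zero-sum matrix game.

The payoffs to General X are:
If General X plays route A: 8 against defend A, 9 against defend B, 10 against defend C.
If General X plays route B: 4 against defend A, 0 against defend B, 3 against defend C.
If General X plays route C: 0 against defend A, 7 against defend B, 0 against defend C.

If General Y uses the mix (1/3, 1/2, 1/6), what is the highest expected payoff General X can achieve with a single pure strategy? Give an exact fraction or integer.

53/6

route A: (8)·(1/3) + (9)·(1/2) + (10)·(1/6) = 53/6.
route B: (4)·(1/3) + (0)·(1/2) + (3)·(1/6) = 11/6.
route C: (0)·(1/3) + (7)·(1/2) + (0)·(1/6) = 7/2.
The best pure response is route A with expected payoff 53/6.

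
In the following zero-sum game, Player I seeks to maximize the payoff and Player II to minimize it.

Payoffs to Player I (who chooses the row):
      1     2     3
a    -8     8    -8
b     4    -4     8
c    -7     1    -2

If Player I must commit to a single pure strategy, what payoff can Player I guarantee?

The worst-case payoff for each row is a: -8, b: -4, c: -7.
The best of these is -4.

-4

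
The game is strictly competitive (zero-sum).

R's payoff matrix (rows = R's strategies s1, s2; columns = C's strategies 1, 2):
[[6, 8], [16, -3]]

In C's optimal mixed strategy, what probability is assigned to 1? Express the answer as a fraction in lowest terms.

11/21

Row minima are 6 and -3, so R's maximin is 6; column maxima are 16 and 8, so C's minimax is 8. These differ, so the equilibrium is in mixed strategies.
Let C play 1 with probability q. R is indifferent when 6q + 8(1−q) = 16q − 3(1−q), giving q = 11/21.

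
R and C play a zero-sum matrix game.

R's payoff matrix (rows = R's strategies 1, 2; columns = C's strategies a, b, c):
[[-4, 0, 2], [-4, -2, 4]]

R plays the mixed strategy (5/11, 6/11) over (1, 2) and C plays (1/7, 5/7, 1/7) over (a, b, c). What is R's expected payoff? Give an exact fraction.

-10/11

Against (1/7, 5/7, 1/7), each row's expected payoff is 1: -2/7; 2: -10/7.
Taking the (5/11, 6/11)-weighted average: (5/11)·(-2/7) + (6/11)·(-10/7) = -10/11.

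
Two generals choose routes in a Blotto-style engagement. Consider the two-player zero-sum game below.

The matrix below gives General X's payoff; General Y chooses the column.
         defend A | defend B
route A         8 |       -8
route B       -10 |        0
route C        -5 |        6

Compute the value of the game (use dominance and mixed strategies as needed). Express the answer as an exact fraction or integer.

8/27

Row route B is strictly dominated by row route C, so General X never plays it.
The remaining 2×2 game on (route A, route C) × (defend A, defend B) has no saddle point. Let General X play route A with probability p; indifference gives 8p − 5(1−p) = −8p + 6(1−p), so p = 11/27.
Similarly General Y's optimal q on defend A is 14/27, and the value is 8·(14/27) + (-8)·(13/27) = 8/27.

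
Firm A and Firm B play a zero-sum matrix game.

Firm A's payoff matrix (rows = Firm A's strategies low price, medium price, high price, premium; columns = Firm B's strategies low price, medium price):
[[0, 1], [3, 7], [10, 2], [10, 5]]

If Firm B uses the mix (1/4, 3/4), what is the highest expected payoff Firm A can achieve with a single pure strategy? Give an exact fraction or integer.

25/4

low price: (0)·(1/4) + (1)·(3/4) = 3/4.
medium price: (3)·(1/4) + (7)·(3/4) = 6.
high price: (10)·(1/4) + (2)·(3/4) = 4.
premium: (10)·(1/4) + (5)·(3/4) = 25/4.
The best pure response is premium with expected payoff 25/4.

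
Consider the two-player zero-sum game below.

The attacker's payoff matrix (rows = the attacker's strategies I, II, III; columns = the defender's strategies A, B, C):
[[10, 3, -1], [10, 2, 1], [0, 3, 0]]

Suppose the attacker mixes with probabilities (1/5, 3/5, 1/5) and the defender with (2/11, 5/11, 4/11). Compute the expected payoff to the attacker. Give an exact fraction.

148/55

Against (2/11, 5/11, 4/11), each row's expected payoff is I: 31/11; II: 34/11; III: 15/11.
Taking the (1/5, 3/5, 1/5)-weighted average: (1/5)·(31/11) + (3/5)·(34/11) + (1/5)·(15/11) = 148/55.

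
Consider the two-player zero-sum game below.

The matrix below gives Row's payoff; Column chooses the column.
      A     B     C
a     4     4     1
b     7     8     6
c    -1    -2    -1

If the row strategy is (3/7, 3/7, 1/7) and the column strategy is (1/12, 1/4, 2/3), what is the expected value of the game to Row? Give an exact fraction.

7/2

Against (1/12, 1/4, 2/3), each row's expected payoff is a: 2; b: 79/12; c: -5/4.
Taking the (3/7, 3/7, 1/7)-weighted average: (3/7)·(2) + (3/7)·(79/12) + (1/7)·(-5/4) = 7/2.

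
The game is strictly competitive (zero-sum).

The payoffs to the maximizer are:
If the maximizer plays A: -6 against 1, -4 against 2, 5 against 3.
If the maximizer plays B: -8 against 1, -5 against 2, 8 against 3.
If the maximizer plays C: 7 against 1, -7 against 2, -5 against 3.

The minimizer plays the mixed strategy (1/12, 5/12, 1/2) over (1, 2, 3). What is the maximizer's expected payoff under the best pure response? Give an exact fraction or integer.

A: (-6)·(1/12) + (-4)·(5/12) + (5)·(1/2) = 1/3.
B: (-8)·(1/12) + (-5)·(5/12) + (8)·(1/2) = 5/4.
C: (7)·(1/12) + (-7)·(5/12) + (-5)·(1/2) = -29/6.
The best pure response is B with expected payoff 5/4.

5/4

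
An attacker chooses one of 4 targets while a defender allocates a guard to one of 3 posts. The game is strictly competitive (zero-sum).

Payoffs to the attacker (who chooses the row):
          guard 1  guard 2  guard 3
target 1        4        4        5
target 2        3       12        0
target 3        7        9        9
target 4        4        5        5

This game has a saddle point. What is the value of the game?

7

Row minima: 4, 0, 7, 4 → the attacker's maximin is 7.
Column maxima: 7, 12, 9 → the defender's minimax is 7.
They coincide at (target 3, guard 1), so the value is 7.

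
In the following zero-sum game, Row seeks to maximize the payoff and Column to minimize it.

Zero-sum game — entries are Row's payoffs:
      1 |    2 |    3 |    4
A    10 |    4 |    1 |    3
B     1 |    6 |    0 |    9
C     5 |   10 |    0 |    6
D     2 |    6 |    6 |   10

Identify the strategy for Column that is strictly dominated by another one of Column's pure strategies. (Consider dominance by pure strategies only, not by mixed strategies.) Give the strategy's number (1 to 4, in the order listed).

Column prefers columns that give Row less. Compare 4 with 3: 1 < 3, 0 < 9, 0 < 6, 6 < 10.
So 3 strictly dominates 4 for Column; 4 is strictly dominated.

4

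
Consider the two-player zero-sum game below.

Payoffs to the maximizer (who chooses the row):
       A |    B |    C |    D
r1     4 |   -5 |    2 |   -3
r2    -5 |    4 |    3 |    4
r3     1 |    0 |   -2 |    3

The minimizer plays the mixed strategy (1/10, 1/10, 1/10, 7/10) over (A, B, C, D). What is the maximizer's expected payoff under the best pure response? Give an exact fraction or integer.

r1: (4)·(1/10) + (-5)·(1/10) + (2)·(1/10) + (-3)·(7/10) = -2.
r2: (-5)·(1/10) + (4)·(1/10) + (3)·(1/10) + (4)·(7/10) = 3.
r3: (1)·(1/10) + (0)·(1/10) + (-2)·(1/10) + (3)·(7/10) = 2.
The best pure response is r2 with expected payoff 3.

3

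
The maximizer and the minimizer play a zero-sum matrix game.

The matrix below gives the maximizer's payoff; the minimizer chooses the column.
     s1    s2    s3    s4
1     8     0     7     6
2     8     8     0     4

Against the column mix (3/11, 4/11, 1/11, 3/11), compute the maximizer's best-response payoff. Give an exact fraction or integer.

68/11

1: (8)·(3/11) + (0)·(4/11) + (7)·(1/11) + (6)·(3/11) = 49/11.
2: (8)·(3/11) + (8)·(4/11) + (0)·(1/11) + (4)·(3/11) = 68/11.
The best pure response is 2 with expected payoff 68/11.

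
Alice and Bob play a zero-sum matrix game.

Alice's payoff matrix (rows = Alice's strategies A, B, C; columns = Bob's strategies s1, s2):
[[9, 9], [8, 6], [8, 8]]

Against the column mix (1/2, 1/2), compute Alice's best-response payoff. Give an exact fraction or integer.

A: (9)·(1/2) + (9)·(1/2) = 9.
B: (8)·(1/2) + (6)·(1/2) = 7.
C: (8)·(1/2) + (8)·(1/2) = 8.
The best pure response is A with expected payoff 9.

9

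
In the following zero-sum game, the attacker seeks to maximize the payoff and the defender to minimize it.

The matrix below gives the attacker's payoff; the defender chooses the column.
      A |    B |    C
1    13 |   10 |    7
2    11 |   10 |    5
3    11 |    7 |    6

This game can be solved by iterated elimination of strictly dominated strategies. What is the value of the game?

7

Column A is strictly dominated by B for the defender (10<13, 10<11, 7<11); eliminate A.
Column B is strictly dominated by C for the defender (7<10, 5<10, 6<7); eliminate B.
Row 3 is strictly dominated by row 1 (7>6); eliminate 3.
Row 2 is strictly dominated by row 1 (7>5); eliminate 2.
Only (1, C) remains, with payoff 7.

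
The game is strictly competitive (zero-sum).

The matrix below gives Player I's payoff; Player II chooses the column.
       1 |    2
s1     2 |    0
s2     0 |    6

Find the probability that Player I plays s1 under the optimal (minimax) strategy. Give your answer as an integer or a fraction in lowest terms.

Row minima are 0 and 0, so Player I's maximin is 0; column maxima are 2 and 6, so Player II's minimax is 2. These differ, so the equilibrium is in mixed strategies.
Let Player I play s1 with probability p. Player II is indifferent when 2p = 6(1−p), giving p = 3/4.

3/4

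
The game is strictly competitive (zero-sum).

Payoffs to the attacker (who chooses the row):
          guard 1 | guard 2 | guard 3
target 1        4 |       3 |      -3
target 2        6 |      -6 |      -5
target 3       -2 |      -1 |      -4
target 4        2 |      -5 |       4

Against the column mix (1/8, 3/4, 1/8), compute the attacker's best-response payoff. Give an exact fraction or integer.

target 1: (4)·(1/8) + (3)·(3/4) + (-3)·(1/8) = 19/8.
target 2: (6)·(1/8) + (-6)·(3/4) + (-5)·(1/8) = -35/8.
target 3: (-2)·(1/8) + (-1)·(3/4) + (-4)·(1/8) = -3/2.
target 4: (2)·(1/8) + (-5)·(3/4) + (4)·(1/8) = -3.
The best pure response is target 1 with expected payoff 19/8.

19/8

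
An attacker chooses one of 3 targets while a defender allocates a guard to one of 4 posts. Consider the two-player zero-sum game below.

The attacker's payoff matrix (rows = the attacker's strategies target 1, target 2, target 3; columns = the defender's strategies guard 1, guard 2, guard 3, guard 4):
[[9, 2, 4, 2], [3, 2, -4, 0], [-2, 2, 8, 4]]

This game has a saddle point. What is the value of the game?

Row minima: 2, -4, -2 → the attacker's maximin is 2.
Column maxima: 9, 2, 8, 4 → the defender's minimax is 2.
They coincide at (target 1, guard 2), so the value is 2.

2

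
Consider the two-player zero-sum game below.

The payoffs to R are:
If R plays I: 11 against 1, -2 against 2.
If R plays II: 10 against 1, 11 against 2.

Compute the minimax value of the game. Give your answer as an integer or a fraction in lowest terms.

Row minima are -2 and 10, so R's maximin is 10; column maxima are 11 and 11, so C's minimax is 11. These differ, so the equilibrium is in mixed strategies.
Let R play I with probability p. C is indifferent when 11p + 10(1−p) = −2p + 11(1−p), giving p = 1/14.
Let C play 1 with probability q. R is indifferent when 11q − 2(1−q) = 10q + 11(1−q), giving q = 13/14.
The value is 11·(13/14) + (-2)·(1/14) = 141/14.

141/14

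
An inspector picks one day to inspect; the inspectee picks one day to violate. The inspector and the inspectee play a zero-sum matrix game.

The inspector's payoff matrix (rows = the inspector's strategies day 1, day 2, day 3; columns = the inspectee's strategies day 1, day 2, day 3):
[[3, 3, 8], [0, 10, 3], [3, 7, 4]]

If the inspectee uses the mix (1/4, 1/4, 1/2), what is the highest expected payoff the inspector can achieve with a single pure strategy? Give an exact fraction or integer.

day 1: (3)·(1/4) + (3)·(1/4) + (8)·(1/2) = 11/2.
day 2: (0)·(1/4) + (10)·(1/4) + (3)·(1/2) = 4.
day 3: (3)·(1/4) + (7)·(1/4) + (4)·(1/2) = 9/2.
The best pure response is day 1 with expected payoff 11/2.

11/2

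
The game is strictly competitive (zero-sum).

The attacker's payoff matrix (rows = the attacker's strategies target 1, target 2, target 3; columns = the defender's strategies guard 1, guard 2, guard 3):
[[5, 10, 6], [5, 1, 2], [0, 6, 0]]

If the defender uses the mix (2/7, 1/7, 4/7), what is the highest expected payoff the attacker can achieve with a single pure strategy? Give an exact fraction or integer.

44/7

target 1: (5)·(2/7) + (10)·(1/7) + (6)·(4/7) = 44/7.
target 2: (5)·(2/7) + (1)·(1/7) + (2)·(4/7) = 19/7.
target 3: (0)·(2/7) + (6)·(1/7) + (0)·(4/7) = 6/7.
The best pure response is target 1 with expected payoff 44/7.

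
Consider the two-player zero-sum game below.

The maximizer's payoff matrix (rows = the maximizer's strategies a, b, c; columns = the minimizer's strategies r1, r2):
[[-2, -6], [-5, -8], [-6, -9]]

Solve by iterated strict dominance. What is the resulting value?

-6

Row c is strictly dominated by row a (-2>-6, -6>-9); eliminate c.
Column r1 is strictly dominated by r2 for the minimizer (-6<-2, -8<-5); eliminate r1.
Row b is strictly dominated by row a (-6>-8); eliminate b.
Only (a, r2) remains, with payoff -6.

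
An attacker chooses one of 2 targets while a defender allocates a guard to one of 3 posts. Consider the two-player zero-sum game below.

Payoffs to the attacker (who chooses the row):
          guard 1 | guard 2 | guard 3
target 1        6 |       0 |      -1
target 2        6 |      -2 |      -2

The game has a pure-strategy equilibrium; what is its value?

Row minima: -1, -2 → the attacker's maximin is -1.
Column maxima: 6, 0, -1 → the defender's minimax is -1.
They coincide at (target 1, guard 3), so the value is -1.

-1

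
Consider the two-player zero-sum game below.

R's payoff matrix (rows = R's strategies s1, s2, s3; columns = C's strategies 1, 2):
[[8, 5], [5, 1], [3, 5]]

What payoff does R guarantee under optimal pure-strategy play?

Row minima: 5, 1, 3 → R's maximin is 5.
Column maxima: 8, 5 → C's minimax is 5.
They coincide at (s1, 2), so the value is 5.

5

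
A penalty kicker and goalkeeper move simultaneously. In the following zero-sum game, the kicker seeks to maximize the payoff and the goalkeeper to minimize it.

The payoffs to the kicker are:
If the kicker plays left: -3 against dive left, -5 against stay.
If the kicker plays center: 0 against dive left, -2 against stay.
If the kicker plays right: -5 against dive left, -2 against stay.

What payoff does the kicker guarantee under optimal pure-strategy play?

Row minima: -5, -2, -5 → the kicker's maximin is -2.
Column maxima: 0, -2 → the goalkeeper's minimax is -2.
They coincide at (center, stay), so the value is -2.

-2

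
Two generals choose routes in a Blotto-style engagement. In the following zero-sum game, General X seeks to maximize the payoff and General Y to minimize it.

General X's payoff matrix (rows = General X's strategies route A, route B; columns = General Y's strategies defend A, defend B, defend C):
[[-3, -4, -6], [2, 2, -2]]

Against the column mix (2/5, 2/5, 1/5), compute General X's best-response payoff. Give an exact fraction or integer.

6/5

route A: (-3)·(2/5) + (-4)·(2/5) + (-6)·(1/5) = -4.
route B: (2)·(2/5) + (2)·(2/5) + (-2)·(1/5) = 6/5.
The best pure response is route B with expected payoff 6/5.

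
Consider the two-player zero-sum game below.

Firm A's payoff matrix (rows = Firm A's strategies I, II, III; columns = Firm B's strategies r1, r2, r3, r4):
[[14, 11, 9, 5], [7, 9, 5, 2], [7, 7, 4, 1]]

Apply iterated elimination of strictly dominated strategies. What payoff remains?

Row III is strictly dominated by row I (14>7, 11>7, 9>4, 5>1); eliminate III.
Row II is strictly dominated by row I (14>7, 11>9, 9>5, 5>2); eliminate II.
Column r3 is strictly dominated by r4 for Firm B (5<9); eliminate r3.
Column r2 is strictly dominated by r4 for Firm B (5<11); eliminate r2.
Column r1 is strictly dominated by r4 for Firm B (5<14); eliminate r1.
Only (I, r4) remains, with payoff 5.

5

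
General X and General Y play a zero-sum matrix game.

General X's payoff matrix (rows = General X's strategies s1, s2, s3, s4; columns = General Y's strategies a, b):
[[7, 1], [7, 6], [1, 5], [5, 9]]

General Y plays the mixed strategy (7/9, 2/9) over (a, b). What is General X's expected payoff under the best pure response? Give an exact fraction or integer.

s1: (7)·(7/9) + (1)·(2/9) = 17/3.
s2: (7)·(7/9) + (6)·(2/9) = 61/9.
s3: (1)·(7/9) + (5)·(2/9) = 17/9.
s4: (5)·(7/9) + (9)·(2/9) = 53/9.
The best pure response is s2 with expected payoff 61/9.

61/9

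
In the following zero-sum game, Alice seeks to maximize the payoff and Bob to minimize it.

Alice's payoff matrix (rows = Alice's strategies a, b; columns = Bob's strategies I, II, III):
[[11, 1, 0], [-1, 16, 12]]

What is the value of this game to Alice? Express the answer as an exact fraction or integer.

Column II is strictly dominated by III for Bob (it gives Alice more in every row).
The remaining 2×2 game on (a, b) × (I, III) has no saddle point. Let Alice play a with probability p; indifference gives 11p − (1−p) = 12(1−p), so p = 13/24.
Similarly Bob's optimal q on I is 1/2, and the value is 11·(1/2) + (0)·(1/2) = 11/2.

11/2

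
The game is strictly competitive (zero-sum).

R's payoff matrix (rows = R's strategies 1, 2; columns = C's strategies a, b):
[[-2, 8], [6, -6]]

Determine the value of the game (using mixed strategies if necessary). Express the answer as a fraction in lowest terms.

Row minima are -2 and -6, so R's maximin is -2; column maxima are 6 and 8, so C's minimax is 6. These differ, so the equilibrium is in mixed strategies.
Let R play 1 with probability p. C is indifferent when −2p + 6(1−p) = 8p − 6(1−p), giving p = 6/11.
Let C play a with probability q. R is indifferent when −2q + 8(1−q) = 6q − 6(1−q), giving q = 7/11.
The value is -2·(7/11) + (8)·(4/11) = 18/11.

18/11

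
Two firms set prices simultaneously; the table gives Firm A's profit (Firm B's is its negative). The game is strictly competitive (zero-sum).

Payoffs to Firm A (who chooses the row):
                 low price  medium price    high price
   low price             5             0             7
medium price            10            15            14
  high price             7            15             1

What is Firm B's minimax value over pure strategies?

The worst case (largest entry) in each column is low price: 10, medium price: 15, high price: 14.
The best (smallest) of these is 10.

10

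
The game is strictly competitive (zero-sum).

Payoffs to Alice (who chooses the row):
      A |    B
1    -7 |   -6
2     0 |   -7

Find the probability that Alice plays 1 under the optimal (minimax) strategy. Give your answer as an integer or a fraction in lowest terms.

Row minima are -7 and -7, so Alice's maximin is -7; column maxima are 0 and -6, so Bob's minimax is -6. These differ, so the equilibrium is in mixed strategies.
Let Alice play 1 with probability p. Bob is indifferent when −7p = −6p − 7(1−p), giving p = 7/8.

7/8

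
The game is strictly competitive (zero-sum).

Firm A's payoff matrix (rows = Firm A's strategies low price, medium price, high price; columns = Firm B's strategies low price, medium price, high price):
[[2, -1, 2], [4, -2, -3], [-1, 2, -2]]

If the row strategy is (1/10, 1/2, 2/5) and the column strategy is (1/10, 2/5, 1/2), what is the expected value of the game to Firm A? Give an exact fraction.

Against (1/10, 2/5, 1/2), each row's expected payoff is low price: 4/5; medium price: -19/10; high price: -3/10.
Taking the (1/10, 1/2, 2/5)-weighted average: (1/10)·(4/5) + (1/2)·(-19/10) + (2/5)·(-3/10) = -99/100.

-99/100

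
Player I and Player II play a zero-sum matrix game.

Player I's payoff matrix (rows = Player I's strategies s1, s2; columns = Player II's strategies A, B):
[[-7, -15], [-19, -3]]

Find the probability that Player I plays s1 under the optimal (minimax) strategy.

Row minima are -15 and -19, so Player I's maximin is -15; column maxima are -7 and -3, so Player II's minimax is -7. These differ, so the equilibrium is in mixed strategies.
Let Player I play s1 with probability p. Player II is indifferent when −7p − 19(1−p) = −15p − 3(1−p), giving p = 2/3.

2/3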